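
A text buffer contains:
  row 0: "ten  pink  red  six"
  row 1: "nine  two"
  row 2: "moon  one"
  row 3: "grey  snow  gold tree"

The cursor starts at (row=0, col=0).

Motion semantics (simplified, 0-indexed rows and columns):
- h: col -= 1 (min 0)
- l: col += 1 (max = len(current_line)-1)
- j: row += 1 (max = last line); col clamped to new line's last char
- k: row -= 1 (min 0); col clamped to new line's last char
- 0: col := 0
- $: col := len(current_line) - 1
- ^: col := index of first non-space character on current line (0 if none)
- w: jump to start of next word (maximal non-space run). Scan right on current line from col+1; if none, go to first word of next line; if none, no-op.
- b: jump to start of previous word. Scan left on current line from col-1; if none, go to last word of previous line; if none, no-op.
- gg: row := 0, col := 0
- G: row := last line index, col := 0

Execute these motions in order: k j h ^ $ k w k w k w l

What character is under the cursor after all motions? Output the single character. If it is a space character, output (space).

After 1 (k): row=0 col=0 char='t'
After 2 (j): row=1 col=0 char='n'
After 3 (h): row=1 col=0 char='n'
After 4 (^): row=1 col=0 char='n'
After 5 ($): row=1 col=8 char='o'
After 6 (k): row=0 col=8 char='k'
After 7 (w): row=0 col=11 char='r'
After 8 (k): row=0 col=11 char='r'
After 9 (w): row=0 col=16 char='s'
After 10 (k): row=0 col=16 char='s'
After 11 (w): row=1 col=0 char='n'
After 12 (l): row=1 col=1 char='i'

Answer: i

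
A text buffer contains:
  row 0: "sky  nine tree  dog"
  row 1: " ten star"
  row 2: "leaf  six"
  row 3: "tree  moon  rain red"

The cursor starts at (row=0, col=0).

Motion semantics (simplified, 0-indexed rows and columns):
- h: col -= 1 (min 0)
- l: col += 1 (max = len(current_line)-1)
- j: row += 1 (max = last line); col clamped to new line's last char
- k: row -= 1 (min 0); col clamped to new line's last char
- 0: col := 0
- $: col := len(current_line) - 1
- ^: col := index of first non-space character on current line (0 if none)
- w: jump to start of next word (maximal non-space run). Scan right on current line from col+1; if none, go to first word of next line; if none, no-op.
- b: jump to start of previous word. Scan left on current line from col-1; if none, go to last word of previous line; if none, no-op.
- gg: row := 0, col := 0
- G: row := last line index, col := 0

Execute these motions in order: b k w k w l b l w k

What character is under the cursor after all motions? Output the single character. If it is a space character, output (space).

After 1 (b): row=0 col=0 char='s'
After 2 (k): row=0 col=0 char='s'
After 3 (w): row=0 col=5 char='n'
After 4 (k): row=0 col=5 char='n'
After 5 (w): row=0 col=10 char='t'
After 6 (l): row=0 col=11 char='r'
After 7 (b): row=0 col=10 char='t'
After 8 (l): row=0 col=11 char='r'
After 9 (w): row=0 col=16 char='d'
After 10 (k): row=0 col=16 char='d'

Answer: d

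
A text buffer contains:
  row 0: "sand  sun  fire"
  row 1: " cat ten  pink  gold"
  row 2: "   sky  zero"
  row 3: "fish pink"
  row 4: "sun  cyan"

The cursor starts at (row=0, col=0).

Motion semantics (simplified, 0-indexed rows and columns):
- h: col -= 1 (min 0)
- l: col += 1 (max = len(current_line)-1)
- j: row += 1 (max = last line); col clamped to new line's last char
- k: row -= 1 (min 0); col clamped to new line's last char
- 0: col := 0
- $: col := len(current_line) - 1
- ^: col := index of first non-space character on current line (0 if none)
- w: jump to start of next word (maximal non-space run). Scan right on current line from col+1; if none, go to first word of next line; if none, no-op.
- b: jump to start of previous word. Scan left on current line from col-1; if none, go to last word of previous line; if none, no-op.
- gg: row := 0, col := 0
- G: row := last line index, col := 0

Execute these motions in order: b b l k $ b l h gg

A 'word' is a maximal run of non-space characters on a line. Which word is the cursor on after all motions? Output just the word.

Answer: sand

Derivation:
After 1 (b): row=0 col=0 char='s'
After 2 (b): row=0 col=0 char='s'
After 3 (l): row=0 col=1 char='a'
After 4 (k): row=0 col=1 char='a'
After 5 ($): row=0 col=14 char='e'
After 6 (b): row=0 col=11 char='f'
After 7 (l): row=0 col=12 char='i'
After 8 (h): row=0 col=11 char='f'
After 9 (gg): row=0 col=0 char='s'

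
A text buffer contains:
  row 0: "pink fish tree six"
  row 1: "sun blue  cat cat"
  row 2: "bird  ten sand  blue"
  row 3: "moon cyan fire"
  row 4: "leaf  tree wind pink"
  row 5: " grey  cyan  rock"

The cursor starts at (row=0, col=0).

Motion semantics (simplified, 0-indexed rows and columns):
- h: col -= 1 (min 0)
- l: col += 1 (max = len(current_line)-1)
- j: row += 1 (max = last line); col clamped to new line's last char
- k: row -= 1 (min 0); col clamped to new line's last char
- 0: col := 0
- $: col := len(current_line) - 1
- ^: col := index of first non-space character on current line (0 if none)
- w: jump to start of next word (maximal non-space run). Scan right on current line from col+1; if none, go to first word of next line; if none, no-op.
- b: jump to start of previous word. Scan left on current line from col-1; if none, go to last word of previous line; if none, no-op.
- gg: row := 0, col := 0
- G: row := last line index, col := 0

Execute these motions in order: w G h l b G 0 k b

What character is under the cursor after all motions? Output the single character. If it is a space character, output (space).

After 1 (w): row=0 col=5 char='f'
After 2 (G): row=5 col=0 char='_'
After 3 (h): row=5 col=0 char='_'
After 4 (l): row=5 col=1 char='g'
After 5 (b): row=4 col=16 char='p'
After 6 (G): row=5 col=0 char='_'
After 7 (0): row=5 col=0 char='_'
After 8 (k): row=4 col=0 char='l'
After 9 (b): row=3 col=10 char='f'

Answer: f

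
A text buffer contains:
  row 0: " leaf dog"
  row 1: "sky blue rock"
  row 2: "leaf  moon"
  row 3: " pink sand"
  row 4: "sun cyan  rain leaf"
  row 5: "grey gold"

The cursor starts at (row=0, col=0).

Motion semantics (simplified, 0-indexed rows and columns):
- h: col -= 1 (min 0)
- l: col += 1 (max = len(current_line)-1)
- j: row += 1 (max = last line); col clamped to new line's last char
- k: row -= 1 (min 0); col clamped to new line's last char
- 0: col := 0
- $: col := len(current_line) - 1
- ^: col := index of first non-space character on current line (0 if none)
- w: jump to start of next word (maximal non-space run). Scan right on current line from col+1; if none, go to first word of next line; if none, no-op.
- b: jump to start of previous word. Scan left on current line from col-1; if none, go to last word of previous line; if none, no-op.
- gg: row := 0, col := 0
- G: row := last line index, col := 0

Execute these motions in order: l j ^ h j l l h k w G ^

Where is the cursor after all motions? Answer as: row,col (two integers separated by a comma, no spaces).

After 1 (l): row=0 col=1 char='l'
After 2 (j): row=1 col=1 char='k'
After 3 (^): row=1 col=0 char='s'
After 4 (h): row=1 col=0 char='s'
After 5 (j): row=2 col=0 char='l'
After 6 (l): row=2 col=1 char='e'
After 7 (l): row=2 col=2 char='a'
After 8 (h): row=2 col=1 char='e'
After 9 (k): row=1 col=1 char='k'
After 10 (w): row=1 col=4 char='b'
After 11 (G): row=5 col=0 char='g'
After 12 (^): row=5 col=0 char='g'

Answer: 5,0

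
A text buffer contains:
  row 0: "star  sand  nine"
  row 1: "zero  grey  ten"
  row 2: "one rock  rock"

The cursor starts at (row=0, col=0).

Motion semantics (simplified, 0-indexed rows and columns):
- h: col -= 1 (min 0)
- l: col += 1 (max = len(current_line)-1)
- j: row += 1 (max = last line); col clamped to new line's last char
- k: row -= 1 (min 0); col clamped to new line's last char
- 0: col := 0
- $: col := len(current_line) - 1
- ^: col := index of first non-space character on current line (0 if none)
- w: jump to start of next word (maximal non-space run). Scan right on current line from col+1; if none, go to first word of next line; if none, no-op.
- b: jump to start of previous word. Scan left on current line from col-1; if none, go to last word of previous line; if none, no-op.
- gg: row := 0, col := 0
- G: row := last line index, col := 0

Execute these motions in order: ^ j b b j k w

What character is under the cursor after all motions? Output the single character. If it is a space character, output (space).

After 1 (^): row=0 col=0 char='s'
After 2 (j): row=1 col=0 char='z'
After 3 (b): row=0 col=12 char='n'
After 4 (b): row=0 col=6 char='s'
After 5 (j): row=1 col=6 char='g'
After 6 (k): row=0 col=6 char='s'
After 7 (w): row=0 col=12 char='n'

Answer: n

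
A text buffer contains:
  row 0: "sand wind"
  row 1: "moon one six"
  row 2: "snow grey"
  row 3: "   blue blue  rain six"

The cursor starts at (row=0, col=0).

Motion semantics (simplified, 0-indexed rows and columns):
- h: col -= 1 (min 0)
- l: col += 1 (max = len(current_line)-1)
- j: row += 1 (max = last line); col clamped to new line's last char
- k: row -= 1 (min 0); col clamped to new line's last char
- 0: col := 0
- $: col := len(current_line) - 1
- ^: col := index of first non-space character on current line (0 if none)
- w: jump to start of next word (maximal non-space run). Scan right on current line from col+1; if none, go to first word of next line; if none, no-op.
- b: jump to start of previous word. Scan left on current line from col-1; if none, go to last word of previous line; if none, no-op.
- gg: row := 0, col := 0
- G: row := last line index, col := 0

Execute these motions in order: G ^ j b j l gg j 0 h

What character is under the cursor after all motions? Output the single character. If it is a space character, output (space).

Answer: m

Derivation:
After 1 (G): row=3 col=0 char='_'
After 2 (^): row=3 col=3 char='b'
After 3 (j): row=3 col=3 char='b'
After 4 (b): row=2 col=5 char='g'
After 5 (j): row=3 col=5 char='u'
After 6 (l): row=3 col=6 char='e'
After 7 (gg): row=0 col=0 char='s'
After 8 (j): row=1 col=0 char='m'
After 9 (0): row=1 col=0 char='m'
After 10 (h): row=1 col=0 char='m'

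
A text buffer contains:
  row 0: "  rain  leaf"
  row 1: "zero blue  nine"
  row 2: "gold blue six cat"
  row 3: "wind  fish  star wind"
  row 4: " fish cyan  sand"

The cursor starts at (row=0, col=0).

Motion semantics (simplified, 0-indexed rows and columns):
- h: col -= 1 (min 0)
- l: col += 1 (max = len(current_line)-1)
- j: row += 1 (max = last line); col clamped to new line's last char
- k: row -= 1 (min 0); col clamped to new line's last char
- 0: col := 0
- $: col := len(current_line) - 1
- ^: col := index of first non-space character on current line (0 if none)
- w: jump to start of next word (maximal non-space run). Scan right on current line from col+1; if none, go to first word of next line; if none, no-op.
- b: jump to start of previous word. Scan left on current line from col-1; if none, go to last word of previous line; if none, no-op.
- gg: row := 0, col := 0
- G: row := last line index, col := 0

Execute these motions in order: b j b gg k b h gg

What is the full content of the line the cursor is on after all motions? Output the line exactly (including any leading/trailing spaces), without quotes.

Answer:   rain  leaf

Derivation:
After 1 (b): row=0 col=0 char='_'
After 2 (j): row=1 col=0 char='z'
After 3 (b): row=0 col=8 char='l'
After 4 (gg): row=0 col=0 char='_'
After 5 (k): row=0 col=0 char='_'
After 6 (b): row=0 col=0 char='_'
After 7 (h): row=0 col=0 char='_'
After 8 (gg): row=0 col=0 char='_'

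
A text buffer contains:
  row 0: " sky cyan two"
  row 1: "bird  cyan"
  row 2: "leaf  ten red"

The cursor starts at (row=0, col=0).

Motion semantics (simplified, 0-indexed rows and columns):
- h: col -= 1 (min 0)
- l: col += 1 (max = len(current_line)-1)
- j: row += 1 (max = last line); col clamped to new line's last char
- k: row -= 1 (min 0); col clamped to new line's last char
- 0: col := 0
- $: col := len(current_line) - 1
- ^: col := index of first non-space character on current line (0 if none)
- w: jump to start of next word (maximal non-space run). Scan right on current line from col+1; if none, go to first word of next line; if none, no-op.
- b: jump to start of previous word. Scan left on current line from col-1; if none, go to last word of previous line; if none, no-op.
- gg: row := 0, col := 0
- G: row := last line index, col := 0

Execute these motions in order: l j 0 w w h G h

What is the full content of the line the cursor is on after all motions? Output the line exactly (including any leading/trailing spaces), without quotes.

After 1 (l): row=0 col=1 char='s'
After 2 (j): row=1 col=1 char='i'
After 3 (0): row=1 col=0 char='b'
After 4 (w): row=1 col=6 char='c'
After 5 (w): row=2 col=0 char='l'
After 6 (h): row=2 col=0 char='l'
After 7 (G): row=2 col=0 char='l'
After 8 (h): row=2 col=0 char='l'

Answer: leaf  ten red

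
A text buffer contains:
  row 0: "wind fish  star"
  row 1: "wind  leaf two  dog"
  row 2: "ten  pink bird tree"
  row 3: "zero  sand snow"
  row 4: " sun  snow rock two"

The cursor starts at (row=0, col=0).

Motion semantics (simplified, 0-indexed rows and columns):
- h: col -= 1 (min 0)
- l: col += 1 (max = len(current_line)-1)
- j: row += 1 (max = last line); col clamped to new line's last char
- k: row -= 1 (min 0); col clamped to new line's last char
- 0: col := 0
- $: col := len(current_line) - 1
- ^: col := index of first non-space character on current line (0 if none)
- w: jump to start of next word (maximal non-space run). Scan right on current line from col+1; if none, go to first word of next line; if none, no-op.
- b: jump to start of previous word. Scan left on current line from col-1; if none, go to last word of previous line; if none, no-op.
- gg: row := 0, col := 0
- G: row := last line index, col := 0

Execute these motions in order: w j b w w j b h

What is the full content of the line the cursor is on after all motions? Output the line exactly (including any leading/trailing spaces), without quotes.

After 1 (w): row=0 col=5 char='f'
After 2 (j): row=1 col=5 char='_'
After 3 (b): row=1 col=0 char='w'
After 4 (w): row=1 col=6 char='l'
After 5 (w): row=1 col=11 char='t'
After 6 (j): row=2 col=11 char='i'
After 7 (b): row=2 col=10 char='b'
After 8 (h): row=2 col=9 char='_'

Answer: ten  pink bird tree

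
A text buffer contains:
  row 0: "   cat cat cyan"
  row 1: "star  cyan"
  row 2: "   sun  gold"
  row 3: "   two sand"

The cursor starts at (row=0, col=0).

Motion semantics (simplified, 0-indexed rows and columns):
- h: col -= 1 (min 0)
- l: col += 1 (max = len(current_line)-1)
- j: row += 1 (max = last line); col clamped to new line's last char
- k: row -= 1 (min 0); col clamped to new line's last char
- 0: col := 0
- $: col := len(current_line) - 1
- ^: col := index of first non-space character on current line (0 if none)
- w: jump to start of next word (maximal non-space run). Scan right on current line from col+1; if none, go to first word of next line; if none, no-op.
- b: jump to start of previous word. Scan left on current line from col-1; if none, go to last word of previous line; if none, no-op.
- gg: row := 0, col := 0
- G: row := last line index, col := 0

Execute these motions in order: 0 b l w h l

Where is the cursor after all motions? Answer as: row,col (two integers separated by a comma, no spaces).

After 1 (0): row=0 col=0 char='_'
After 2 (b): row=0 col=0 char='_'
After 3 (l): row=0 col=1 char='_'
After 4 (w): row=0 col=3 char='c'
After 5 (h): row=0 col=2 char='_'
After 6 (l): row=0 col=3 char='c'

Answer: 0,3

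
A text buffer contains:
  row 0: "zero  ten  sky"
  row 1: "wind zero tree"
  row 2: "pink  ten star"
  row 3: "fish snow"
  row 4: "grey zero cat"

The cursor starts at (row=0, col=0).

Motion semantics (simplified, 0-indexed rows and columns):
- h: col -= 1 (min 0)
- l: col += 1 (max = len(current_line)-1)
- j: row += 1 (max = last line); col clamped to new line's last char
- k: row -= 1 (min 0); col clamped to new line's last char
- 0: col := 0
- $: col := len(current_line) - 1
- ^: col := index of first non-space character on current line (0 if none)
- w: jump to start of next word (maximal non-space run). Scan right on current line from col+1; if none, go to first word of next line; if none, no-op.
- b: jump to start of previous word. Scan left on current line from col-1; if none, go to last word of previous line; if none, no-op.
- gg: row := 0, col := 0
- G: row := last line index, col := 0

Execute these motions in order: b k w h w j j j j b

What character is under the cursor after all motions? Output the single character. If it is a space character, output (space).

After 1 (b): row=0 col=0 char='z'
After 2 (k): row=0 col=0 char='z'
After 3 (w): row=0 col=6 char='t'
After 4 (h): row=0 col=5 char='_'
After 5 (w): row=0 col=6 char='t'
After 6 (j): row=1 col=6 char='e'
After 7 (j): row=2 col=6 char='t'
After 8 (j): row=3 col=6 char='n'
After 9 (j): row=4 col=6 char='e'
After 10 (b): row=4 col=5 char='z'

Answer: z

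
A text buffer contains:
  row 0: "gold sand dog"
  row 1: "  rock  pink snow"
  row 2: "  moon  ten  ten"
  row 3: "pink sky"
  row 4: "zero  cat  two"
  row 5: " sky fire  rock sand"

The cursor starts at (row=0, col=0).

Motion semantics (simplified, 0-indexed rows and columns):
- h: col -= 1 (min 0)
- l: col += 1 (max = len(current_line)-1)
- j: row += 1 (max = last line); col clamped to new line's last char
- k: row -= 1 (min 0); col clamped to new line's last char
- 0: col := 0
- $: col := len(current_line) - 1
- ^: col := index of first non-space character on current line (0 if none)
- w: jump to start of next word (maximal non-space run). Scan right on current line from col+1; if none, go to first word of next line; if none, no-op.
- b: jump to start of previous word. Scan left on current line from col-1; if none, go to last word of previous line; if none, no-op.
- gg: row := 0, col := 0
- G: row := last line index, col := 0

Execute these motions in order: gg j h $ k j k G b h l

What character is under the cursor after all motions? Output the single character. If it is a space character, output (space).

After 1 (gg): row=0 col=0 char='g'
After 2 (j): row=1 col=0 char='_'
After 3 (h): row=1 col=0 char='_'
After 4 ($): row=1 col=16 char='w'
After 5 (k): row=0 col=12 char='g'
After 6 (j): row=1 col=12 char='_'
After 7 (k): row=0 col=12 char='g'
After 8 (G): row=5 col=0 char='_'
After 9 (b): row=4 col=11 char='t'
After 10 (h): row=4 col=10 char='_'
After 11 (l): row=4 col=11 char='t'

Answer: t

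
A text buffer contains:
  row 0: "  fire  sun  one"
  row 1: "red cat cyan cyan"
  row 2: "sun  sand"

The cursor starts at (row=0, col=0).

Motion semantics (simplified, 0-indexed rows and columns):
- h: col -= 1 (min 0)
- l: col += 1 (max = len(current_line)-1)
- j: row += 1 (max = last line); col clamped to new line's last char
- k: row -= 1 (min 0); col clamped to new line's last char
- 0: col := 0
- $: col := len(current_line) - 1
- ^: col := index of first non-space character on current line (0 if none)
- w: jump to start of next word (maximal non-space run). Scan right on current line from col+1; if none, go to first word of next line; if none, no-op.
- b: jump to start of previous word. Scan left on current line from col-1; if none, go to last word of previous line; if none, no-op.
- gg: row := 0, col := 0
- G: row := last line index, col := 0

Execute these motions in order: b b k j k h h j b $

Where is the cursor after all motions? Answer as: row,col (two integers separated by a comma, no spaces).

Answer: 0,15

Derivation:
After 1 (b): row=0 col=0 char='_'
After 2 (b): row=0 col=0 char='_'
After 3 (k): row=0 col=0 char='_'
After 4 (j): row=1 col=0 char='r'
After 5 (k): row=0 col=0 char='_'
After 6 (h): row=0 col=0 char='_'
After 7 (h): row=0 col=0 char='_'
After 8 (j): row=1 col=0 char='r'
After 9 (b): row=0 col=13 char='o'
After 10 ($): row=0 col=15 char='e'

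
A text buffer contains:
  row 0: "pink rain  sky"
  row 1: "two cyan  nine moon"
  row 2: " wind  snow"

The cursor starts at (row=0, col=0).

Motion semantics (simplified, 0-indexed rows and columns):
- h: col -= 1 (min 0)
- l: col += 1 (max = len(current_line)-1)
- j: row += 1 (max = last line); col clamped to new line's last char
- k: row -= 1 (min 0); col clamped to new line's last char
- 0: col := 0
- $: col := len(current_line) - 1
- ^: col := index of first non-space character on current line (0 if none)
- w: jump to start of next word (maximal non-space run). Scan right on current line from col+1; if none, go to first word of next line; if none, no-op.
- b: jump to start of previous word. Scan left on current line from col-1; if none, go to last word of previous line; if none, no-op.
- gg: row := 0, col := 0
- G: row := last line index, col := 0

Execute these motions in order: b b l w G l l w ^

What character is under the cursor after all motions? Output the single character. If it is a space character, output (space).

After 1 (b): row=0 col=0 char='p'
After 2 (b): row=0 col=0 char='p'
After 3 (l): row=0 col=1 char='i'
After 4 (w): row=0 col=5 char='r'
After 5 (G): row=2 col=0 char='_'
After 6 (l): row=2 col=1 char='w'
After 7 (l): row=2 col=2 char='i'
After 8 (w): row=2 col=7 char='s'
After 9 (^): row=2 col=1 char='w'

Answer: w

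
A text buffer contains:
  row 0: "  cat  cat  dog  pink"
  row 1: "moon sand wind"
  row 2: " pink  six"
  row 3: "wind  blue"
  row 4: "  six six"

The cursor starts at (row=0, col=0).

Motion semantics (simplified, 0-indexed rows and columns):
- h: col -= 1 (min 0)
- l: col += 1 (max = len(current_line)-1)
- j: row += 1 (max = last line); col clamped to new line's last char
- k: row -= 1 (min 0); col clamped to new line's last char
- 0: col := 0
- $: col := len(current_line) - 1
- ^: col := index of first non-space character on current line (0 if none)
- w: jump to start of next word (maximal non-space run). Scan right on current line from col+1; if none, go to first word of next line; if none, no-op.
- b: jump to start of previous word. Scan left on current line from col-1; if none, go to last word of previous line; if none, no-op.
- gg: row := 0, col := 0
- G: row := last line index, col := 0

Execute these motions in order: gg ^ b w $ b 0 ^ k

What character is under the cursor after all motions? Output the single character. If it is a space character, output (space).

Answer: c

Derivation:
After 1 (gg): row=0 col=0 char='_'
After 2 (^): row=0 col=2 char='c'
After 3 (b): row=0 col=2 char='c'
After 4 (w): row=0 col=7 char='c'
After 5 ($): row=0 col=20 char='k'
After 6 (b): row=0 col=17 char='p'
After 7 (0): row=0 col=0 char='_'
After 8 (^): row=0 col=2 char='c'
After 9 (k): row=0 col=2 char='c'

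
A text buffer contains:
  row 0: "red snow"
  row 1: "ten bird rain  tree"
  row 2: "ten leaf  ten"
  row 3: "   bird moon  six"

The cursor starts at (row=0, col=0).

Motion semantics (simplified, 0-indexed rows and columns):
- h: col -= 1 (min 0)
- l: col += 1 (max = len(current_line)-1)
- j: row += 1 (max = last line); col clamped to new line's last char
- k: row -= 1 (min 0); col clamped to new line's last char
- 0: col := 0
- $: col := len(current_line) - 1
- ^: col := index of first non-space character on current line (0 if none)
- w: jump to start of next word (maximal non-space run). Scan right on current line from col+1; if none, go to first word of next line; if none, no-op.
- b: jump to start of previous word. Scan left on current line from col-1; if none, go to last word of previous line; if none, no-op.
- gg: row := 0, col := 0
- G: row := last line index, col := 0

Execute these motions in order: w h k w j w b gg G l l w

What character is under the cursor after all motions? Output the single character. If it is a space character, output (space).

After 1 (w): row=0 col=4 char='s'
After 2 (h): row=0 col=3 char='_'
After 3 (k): row=0 col=3 char='_'
After 4 (w): row=0 col=4 char='s'
After 5 (j): row=1 col=4 char='b'
After 6 (w): row=1 col=9 char='r'
After 7 (b): row=1 col=4 char='b'
After 8 (gg): row=0 col=0 char='r'
After 9 (G): row=3 col=0 char='_'
After 10 (l): row=3 col=1 char='_'
After 11 (l): row=3 col=2 char='_'
After 12 (w): row=3 col=3 char='b'

Answer: b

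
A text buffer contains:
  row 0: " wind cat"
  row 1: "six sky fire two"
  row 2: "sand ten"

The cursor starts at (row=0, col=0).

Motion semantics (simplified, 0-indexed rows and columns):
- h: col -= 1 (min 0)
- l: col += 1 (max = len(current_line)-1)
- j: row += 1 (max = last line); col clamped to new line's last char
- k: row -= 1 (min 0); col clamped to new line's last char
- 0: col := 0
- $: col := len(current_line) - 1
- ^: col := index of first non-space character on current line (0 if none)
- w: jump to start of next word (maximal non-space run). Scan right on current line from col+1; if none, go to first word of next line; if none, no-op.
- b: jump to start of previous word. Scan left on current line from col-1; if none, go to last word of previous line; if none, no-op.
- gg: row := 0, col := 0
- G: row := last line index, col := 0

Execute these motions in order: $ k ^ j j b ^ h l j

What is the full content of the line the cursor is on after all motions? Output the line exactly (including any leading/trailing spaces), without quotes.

After 1 ($): row=0 col=8 char='t'
After 2 (k): row=0 col=8 char='t'
After 3 (^): row=0 col=1 char='w'
After 4 (j): row=1 col=1 char='i'
After 5 (j): row=2 col=1 char='a'
After 6 (b): row=2 col=0 char='s'
After 7 (^): row=2 col=0 char='s'
After 8 (h): row=2 col=0 char='s'
After 9 (l): row=2 col=1 char='a'
After 10 (j): row=2 col=1 char='a'

Answer: sand ten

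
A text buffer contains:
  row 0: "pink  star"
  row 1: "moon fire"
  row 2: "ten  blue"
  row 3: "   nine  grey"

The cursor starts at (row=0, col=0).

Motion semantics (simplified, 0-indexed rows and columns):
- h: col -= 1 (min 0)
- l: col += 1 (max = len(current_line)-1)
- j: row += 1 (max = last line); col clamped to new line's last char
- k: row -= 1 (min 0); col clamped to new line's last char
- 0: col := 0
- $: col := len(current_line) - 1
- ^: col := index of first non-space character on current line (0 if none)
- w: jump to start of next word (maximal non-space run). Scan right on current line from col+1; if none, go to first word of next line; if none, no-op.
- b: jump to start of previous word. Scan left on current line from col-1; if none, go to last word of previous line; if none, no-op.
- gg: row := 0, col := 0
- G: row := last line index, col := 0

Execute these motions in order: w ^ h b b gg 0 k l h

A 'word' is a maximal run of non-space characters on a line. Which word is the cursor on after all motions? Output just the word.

After 1 (w): row=0 col=6 char='s'
After 2 (^): row=0 col=0 char='p'
After 3 (h): row=0 col=0 char='p'
After 4 (b): row=0 col=0 char='p'
After 5 (b): row=0 col=0 char='p'
After 6 (gg): row=0 col=0 char='p'
After 7 (0): row=0 col=0 char='p'
After 8 (k): row=0 col=0 char='p'
After 9 (l): row=0 col=1 char='i'
After 10 (h): row=0 col=0 char='p'

Answer: pink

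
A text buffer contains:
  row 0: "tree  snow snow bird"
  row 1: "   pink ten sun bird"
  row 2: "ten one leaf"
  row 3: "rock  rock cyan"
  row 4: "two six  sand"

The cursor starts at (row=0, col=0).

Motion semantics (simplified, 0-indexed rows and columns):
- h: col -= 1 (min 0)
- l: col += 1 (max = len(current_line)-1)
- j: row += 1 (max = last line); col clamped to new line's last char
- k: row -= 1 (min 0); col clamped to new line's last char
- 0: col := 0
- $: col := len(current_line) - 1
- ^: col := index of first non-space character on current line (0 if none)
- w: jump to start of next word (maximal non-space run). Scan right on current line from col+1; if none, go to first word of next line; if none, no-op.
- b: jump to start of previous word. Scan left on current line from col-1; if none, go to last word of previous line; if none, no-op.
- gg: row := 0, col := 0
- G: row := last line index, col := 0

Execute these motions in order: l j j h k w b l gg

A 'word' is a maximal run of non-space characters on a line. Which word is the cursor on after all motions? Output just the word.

Answer: tree

Derivation:
After 1 (l): row=0 col=1 char='r'
After 2 (j): row=1 col=1 char='_'
After 3 (j): row=2 col=1 char='e'
After 4 (h): row=2 col=0 char='t'
After 5 (k): row=1 col=0 char='_'
After 6 (w): row=1 col=3 char='p'
After 7 (b): row=0 col=16 char='b'
After 8 (l): row=0 col=17 char='i'
After 9 (gg): row=0 col=0 char='t'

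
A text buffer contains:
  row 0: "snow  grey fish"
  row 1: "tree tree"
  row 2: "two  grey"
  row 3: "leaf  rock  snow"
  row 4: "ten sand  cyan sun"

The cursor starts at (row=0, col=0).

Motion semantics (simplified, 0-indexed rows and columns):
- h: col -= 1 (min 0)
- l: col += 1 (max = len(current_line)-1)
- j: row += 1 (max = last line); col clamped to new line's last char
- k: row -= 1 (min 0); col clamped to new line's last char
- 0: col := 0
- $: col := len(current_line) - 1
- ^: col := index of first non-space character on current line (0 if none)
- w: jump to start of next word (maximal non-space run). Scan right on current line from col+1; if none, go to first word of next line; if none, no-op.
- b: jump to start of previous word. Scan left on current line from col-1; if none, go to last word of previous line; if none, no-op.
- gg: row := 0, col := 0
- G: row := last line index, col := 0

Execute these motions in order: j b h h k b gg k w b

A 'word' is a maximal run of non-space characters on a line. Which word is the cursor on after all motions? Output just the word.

After 1 (j): row=1 col=0 char='t'
After 2 (b): row=0 col=11 char='f'
After 3 (h): row=0 col=10 char='_'
After 4 (h): row=0 col=9 char='y'
After 5 (k): row=0 col=9 char='y'
After 6 (b): row=0 col=6 char='g'
After 7 (gg): row=0 col=0 char='s'
After 8 (k): row=0 col=0 char='s'
After 9 (w): row=0 col=6 char='g'
After 10 (b): row=0 col=0 char='s'

Answer: snow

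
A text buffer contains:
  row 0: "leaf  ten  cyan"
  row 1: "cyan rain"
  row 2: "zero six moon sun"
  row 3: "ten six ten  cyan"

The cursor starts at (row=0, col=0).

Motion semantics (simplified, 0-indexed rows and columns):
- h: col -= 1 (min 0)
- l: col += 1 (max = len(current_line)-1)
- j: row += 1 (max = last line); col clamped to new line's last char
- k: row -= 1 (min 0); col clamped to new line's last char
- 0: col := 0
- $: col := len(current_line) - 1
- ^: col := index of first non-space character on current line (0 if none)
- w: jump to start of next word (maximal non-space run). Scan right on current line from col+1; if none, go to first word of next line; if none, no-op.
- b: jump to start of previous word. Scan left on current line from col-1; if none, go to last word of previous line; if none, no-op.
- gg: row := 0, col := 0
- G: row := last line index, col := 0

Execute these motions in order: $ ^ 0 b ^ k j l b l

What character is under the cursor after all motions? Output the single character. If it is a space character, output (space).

After 1 ($): row=0 col=14 char='n'
After 2 (^): row=0 col=0 char='l'
After 3 (0): row=0 col=0 char='l'
After 4 (b): row=0 col=0 char='l'
After 5 (^): row=0 col=0 char='l'
After 6 (k): row=0 col=0 char='l'
After 7 (j): row=1 col=0 char='c'
After 8 (l): row=1 col=1 char='y'
After 9 (b): row=1 col=0 char='c'
After 10 (l): row=1 col=1 char='y'

Answer: y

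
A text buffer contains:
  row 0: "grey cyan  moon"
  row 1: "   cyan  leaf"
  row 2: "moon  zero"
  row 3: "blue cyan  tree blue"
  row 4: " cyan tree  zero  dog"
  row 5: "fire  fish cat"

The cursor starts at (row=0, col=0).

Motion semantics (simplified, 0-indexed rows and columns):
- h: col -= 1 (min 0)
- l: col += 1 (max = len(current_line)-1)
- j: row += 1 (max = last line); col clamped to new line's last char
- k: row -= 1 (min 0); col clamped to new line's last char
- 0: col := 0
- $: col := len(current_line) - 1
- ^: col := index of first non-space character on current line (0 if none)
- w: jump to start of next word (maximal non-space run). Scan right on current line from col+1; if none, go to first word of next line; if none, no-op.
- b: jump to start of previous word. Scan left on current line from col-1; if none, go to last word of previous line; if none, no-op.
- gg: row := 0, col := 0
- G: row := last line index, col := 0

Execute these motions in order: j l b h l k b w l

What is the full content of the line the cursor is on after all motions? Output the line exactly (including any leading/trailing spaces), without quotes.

After 1 (j): row=1 col=0 char='_'
After 2 (l): row=1 col=1 char='_'
After 3 (b): row=0 col=11 char='m'
After 4 (h): row=0 col=10 char='_'
After 5 (l): row=0 col=11 char='m'
After 6 (k): row=0 col=11 char='m'
After 7 (b): row=0 col=5 char='c'
After 8 (w): row=0 col=11 char='m'
After 9 (l): row=0 col=12 char='o'

Answer: grey cyan  moon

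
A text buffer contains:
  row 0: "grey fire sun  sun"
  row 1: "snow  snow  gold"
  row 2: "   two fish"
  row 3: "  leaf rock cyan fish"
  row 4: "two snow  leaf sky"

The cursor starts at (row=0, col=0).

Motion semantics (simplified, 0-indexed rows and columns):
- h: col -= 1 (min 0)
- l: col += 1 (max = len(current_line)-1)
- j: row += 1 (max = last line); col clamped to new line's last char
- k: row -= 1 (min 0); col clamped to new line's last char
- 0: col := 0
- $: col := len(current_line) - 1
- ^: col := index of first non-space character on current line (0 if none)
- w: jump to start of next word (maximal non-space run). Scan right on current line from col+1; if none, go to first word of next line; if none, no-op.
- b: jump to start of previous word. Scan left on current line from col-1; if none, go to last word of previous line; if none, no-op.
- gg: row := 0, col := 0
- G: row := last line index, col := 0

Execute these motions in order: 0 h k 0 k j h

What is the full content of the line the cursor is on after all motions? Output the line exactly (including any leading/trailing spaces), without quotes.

Answer: snow  snow  gold

Derivation:
After 1 (0): row=0 col=0 char='g'
After 2 (h): row=0 col=0 char='g'
After 3 (k): row=0 col=0 char='g'
After 4 (0): row=0 col=0 char='g'
After 5 (k): row=0 col=0 char='g'
After 6 (j): row=1 col=0 char='s'
After 7 (h): row=1 col=0 char='s'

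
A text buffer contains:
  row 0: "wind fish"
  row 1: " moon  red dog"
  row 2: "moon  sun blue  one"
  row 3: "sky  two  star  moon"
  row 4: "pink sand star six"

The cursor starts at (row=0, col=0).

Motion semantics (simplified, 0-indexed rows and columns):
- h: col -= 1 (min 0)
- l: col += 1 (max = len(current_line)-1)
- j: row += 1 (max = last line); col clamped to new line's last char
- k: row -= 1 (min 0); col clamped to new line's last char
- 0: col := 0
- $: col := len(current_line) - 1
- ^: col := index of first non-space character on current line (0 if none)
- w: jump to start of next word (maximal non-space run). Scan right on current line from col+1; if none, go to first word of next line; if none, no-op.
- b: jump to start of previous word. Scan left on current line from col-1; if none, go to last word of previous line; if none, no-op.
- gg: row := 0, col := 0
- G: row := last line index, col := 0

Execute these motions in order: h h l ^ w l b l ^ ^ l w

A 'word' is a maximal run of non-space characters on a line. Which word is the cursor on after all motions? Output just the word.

After 1 (h): row=0 col=0 char='w'
After 2 (h): row=0 col=0 char='w'
After 3 (l): row=0 col=1 char='i'
After 4 (^): row=0 col=0 char='w'
After 5 (w): row=0 col=5 char='f'
After 6 (l): row=0 col=6 char='i'
After 7 (b): row=0 col=5 char='f'
After 8 (l): row=0 col=6 char='i'
After 9 (^): row=0 col=0 char='w'
After 10 (^): row=0 col=0 char='w'
After 11 (l): row=0 col=1 char='i'
After 12 (w): row=0 col=5 char='f'

Answer: fish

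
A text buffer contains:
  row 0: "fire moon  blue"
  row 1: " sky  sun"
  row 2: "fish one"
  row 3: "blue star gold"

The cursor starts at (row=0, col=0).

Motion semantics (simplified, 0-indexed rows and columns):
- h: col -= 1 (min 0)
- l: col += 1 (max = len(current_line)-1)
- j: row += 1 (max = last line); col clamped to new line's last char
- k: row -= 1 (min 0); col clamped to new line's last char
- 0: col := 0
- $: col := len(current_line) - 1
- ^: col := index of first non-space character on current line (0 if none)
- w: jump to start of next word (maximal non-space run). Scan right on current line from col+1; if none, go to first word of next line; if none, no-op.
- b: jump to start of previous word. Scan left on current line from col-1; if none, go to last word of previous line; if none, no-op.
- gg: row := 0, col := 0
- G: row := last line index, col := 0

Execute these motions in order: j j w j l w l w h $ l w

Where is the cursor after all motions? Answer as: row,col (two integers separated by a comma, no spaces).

Answer: 3,13

Derivation:
After 1 (j): row=1 col=0 char='_'
After 2 (j): row=2 col=0 char='f'
After 3 (w): row=2 col=5 char='o'
After 4 (j): row=3 col=5 char='s'
After 5 (l): row=3 col=6 char='t'
After 6 (w): row=3 col=10 char='g'
After 7 (l): row=3 col=11 char='o'
After 8 (w): row=3 col=11 char='o'
After 9 (h): row=3 col=10 char='g'
After 10 ($): row=3 col=13 char='d'
After 11 (l): row=3 col=13 char='d'
After 12 (w): row=3 col=13 char='d'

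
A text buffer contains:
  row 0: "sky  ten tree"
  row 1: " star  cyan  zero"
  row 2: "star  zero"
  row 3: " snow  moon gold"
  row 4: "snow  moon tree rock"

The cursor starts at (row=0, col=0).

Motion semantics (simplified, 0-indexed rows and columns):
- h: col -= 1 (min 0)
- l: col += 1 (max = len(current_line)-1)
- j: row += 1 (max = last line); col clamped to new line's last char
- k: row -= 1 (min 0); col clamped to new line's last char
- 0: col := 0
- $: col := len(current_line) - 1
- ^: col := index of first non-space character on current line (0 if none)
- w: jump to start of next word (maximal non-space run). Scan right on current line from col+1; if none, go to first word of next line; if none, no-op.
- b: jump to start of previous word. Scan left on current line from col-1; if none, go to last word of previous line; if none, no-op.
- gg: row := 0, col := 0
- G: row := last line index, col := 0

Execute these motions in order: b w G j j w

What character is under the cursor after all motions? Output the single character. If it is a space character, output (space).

Answer: m

Derivation:
After 1 (b): row=0 col=0 char='s'
After 2 (w): row=0 col=5 char='t'
After 3 (G): row=4 col=0 char='s'
After 4 (j): row=4 col=0 char='s'
After 5 (j): row=4 col=0 char='s'
After 6 (w): row=4 col=6 char='m'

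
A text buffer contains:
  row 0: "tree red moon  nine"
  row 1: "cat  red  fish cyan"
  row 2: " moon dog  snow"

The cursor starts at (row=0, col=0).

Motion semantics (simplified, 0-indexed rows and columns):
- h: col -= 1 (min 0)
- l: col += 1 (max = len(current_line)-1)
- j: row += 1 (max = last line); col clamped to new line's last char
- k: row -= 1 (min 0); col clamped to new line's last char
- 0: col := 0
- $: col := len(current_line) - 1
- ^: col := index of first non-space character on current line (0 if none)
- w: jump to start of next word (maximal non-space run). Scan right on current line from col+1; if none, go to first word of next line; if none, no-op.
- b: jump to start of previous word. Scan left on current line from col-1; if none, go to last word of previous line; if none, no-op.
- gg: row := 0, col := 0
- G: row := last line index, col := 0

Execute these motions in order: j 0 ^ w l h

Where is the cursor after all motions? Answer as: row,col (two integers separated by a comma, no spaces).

Answer: 1,5

Derivation:
After 1 (j): row=1 col=0 char='c'
After 2 (0): row=1 col=0 char='c'
After 3 (^): row=1 col=0 char='c'
After 4 (w): row=1 col=5 char='r'
After 5 (l): row=1 col=6 char='e'
After 6 (h): row=1 col=5 char='r'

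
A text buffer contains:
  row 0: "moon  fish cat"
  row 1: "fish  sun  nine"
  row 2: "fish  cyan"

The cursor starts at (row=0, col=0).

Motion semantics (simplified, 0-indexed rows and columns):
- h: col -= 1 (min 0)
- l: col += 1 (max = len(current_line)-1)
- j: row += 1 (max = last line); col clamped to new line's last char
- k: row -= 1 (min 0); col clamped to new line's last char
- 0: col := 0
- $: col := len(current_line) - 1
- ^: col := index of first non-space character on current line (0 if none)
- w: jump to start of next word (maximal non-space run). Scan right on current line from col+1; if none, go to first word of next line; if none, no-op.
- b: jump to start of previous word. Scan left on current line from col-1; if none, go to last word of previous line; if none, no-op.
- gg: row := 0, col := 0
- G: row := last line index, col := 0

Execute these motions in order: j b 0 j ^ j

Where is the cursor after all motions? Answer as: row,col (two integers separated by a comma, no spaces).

Answer: 2,0

Derivation:
After 1 (j): row=1 col=0 char='f'
After 2 (b): row=0 col=11 char='c'
After 3 (0): row=0 col=0 char='m'
After 4 (j): row=1 col=0 char='f'
After 5 (^): row=1 col=0 char='f'
After 6 (j): row=2 col=0 char='f'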